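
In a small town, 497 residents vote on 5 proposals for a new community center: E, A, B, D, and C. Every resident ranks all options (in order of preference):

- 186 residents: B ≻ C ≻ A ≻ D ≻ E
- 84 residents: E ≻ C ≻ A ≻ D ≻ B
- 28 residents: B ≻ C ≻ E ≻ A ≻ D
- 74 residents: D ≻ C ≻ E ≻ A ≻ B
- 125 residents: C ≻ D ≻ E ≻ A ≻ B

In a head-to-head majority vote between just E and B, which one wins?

Voters preferring E to B: 283; preferring B to E: 214.
E wins the head-to-head.

E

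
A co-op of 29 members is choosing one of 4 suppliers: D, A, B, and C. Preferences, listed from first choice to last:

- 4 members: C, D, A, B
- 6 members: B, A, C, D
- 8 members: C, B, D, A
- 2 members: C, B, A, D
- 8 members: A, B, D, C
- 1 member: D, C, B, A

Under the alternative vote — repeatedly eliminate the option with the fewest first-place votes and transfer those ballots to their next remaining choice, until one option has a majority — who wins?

Round 1: D 1, A 8, B 6, C 14. Eliminate D.
Round 2: A 8, B 6, C 15. C has a majority.

C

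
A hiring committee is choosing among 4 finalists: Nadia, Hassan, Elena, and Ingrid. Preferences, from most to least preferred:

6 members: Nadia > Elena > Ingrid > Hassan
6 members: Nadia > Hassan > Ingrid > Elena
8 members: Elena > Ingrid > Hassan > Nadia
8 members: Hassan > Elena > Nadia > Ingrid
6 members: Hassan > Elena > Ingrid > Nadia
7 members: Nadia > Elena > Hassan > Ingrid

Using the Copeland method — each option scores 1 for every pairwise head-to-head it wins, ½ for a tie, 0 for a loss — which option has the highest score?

Elena

Nadia: beats Ingrid; loses to Hassan and Elena → score 1.
Hassan: beats Nadia and Ingrid; loses to Elena → score 2.
Elena: beats Nadia, Hassan, and Ingrid → score 3.
Ingrid: loses to Nadia, Hassan, and Elena → score 0.
Elena has the best pairwise record.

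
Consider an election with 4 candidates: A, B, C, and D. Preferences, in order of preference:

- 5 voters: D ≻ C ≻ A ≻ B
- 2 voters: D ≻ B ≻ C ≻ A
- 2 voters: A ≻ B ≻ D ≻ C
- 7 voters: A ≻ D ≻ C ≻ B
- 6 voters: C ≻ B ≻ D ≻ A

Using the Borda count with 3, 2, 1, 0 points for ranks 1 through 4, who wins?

A: 5·1 + 2·0 + 2·3 + 7·3 + 6·0 = 32
B: 5·0 + 2·2 + 2·2 + 7·0 + 6·2 = 20
C: 5·2 + 2·1 + 2·0 + 7·1 + 6·3 = 37
D: 5·3 + 2·3 + 2·1 + 7·2 + 6·1 = 43
D has the highest Borda score (43).

D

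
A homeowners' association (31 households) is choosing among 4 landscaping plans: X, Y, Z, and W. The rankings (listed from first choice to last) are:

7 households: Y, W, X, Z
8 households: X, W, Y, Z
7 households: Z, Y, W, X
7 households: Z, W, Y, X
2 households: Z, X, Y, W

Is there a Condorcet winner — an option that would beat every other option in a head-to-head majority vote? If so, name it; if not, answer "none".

Z

Z vs X: 16–15 for Z.
Z vs Y: 16–15 for Z.
Z vs W: 16–15 for Z.
Z beats every other option head-to-head.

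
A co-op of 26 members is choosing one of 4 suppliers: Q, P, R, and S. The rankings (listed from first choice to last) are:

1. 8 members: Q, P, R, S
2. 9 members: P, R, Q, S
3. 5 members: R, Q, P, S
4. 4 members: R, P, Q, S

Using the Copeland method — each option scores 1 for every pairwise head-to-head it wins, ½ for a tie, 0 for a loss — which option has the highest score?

Q: beats S; ties P; loses to R → score 1.5.
P: beats R and S; ties Q → score 2.5.
R: beats Q and S; loses to P → score 2.
S: loses to Q, P, and R → score 0.
P has the best pairwise record.

P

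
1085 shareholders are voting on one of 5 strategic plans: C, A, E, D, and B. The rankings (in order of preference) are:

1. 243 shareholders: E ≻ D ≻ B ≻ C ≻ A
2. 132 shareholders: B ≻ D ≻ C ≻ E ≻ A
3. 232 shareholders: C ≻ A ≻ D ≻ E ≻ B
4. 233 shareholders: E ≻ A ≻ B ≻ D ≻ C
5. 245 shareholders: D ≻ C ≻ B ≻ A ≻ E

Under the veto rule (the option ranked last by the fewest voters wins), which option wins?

Last-place votes: C 233, A 375, E 245, D 0, B 232.
D is ranked last by the fewest voters, so D wins.

D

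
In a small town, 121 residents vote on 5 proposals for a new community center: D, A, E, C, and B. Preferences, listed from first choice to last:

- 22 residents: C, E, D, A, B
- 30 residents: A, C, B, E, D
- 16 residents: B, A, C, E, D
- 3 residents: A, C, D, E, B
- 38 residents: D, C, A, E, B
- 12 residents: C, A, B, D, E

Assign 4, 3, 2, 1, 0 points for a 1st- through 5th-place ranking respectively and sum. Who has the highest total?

D: 22·2 + 30·0 + 16·0 + 3·2 + 38·4 + 12·1 = 214
A: 22·1 + 30·4 + 16·3 + 3·4 + 38·2 + 12·3 = 314
E: 22·3 + 30·1 + 16·1 + 3·1 + 38·1 + 12·0 = 153
C: 22·4 + 30·3 + 16·2 + 3·3 + 38·3 + 12·4 = 381
B: 22·0 + 30·2 + 16·4 + 3·0 + 38·0 + 12·2 = 148
C has the highest Borda score (381).

C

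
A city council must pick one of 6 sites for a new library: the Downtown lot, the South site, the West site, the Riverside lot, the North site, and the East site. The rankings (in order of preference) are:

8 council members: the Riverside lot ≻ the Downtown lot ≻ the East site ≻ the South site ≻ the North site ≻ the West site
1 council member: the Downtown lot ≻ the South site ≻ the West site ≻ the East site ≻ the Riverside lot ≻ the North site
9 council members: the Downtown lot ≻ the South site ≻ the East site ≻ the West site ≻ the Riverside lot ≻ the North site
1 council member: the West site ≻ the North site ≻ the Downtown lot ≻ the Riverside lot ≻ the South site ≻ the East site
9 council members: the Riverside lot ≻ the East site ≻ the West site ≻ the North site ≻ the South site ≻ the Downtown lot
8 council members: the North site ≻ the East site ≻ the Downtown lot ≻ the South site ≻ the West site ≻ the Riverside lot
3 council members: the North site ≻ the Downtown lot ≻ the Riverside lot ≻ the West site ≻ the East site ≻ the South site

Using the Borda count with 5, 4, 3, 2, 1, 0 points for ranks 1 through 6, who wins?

the East site

the Downtown lot: 8·4 + 1·5 + 9·5 + 1·3 + 9·0 + 8·3 + 3·4 = 121
the South site: 8·2 + 1·4 + 9·4 + 1·1 + 9·1 + 8·2 + 3·0 = 82
the West site: 8·0 + 1·3 + 9·2 + 1·5 + 9·3 + 8·1 + 3·2 = 67
the Riverside lot: 8·5 + 1·1 + 9·1 + 1·2 + 9·5 + 8·0 + 3·3 = 106
the North site: 8·1 + 1·0 + 9·0 + 1·4 + 9·2 + 8·5 + 3·5 = 85
the East site: 8·3 + 1·2 + 9·3 + 1·0 + 9·4 + 8·4 + 3·1 = 124
the East site has the highest Borda score (124).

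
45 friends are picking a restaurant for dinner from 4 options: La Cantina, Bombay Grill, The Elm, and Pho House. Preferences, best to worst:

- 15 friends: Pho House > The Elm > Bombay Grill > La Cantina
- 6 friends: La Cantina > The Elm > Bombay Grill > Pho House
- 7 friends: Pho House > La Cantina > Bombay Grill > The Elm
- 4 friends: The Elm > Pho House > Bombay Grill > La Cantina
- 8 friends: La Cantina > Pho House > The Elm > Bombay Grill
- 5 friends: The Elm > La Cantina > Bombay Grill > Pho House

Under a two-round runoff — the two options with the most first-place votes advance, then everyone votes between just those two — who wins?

Round 1 first-place votes: La Cantina 14, Bombay Grill 0, The Elm 9, Pho House 22.
Pho House and La Cantina advance.
Runoff: Pho House is preferred to La Cantina by 26 voters; La Cantina by 19.
Pho House wins the runoff.

Pho House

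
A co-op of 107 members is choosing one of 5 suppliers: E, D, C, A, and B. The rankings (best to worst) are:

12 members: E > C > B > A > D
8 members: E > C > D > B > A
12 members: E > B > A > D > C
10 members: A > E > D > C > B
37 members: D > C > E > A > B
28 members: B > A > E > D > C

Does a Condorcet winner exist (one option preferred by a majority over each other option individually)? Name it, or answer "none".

E

E vs D: 70–37 for E.
E vs C: 70–37 for E.
E vs A: 69–38 for E.
E vs B: 79–28 for E.
E beats every other option head-to-head.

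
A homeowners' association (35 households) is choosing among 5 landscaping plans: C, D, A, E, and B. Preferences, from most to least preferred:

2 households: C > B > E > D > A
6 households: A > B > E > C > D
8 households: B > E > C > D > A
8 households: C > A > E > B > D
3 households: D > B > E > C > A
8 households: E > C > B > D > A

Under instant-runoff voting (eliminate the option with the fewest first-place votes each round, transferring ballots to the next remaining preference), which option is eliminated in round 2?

A

Round 1: C 10, D 3, A 6, E 8, B 8. Eliminate D.
Round 2: C 10, A 6, E 8, B 11. Eliminate A.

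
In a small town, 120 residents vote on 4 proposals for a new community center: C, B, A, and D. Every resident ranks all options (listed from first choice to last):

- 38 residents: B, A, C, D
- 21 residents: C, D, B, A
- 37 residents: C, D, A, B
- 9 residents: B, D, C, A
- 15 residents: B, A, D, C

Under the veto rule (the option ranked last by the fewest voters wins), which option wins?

C

Last-place votes: C 15, B 37, A 30, D 38.
C is ranked last by the fewest voters, so C wins.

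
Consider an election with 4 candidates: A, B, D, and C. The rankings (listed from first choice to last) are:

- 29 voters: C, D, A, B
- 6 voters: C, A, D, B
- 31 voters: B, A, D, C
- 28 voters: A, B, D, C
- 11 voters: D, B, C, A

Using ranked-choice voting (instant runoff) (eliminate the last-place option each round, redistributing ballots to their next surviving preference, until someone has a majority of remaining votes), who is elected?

B

Round 1: A 28, B 31, D 11, C 35. Eliminate D.
Round 2: A 28, B 42, C 35. Eliminate A.
Round 3: B 70, C 35. B has a majority.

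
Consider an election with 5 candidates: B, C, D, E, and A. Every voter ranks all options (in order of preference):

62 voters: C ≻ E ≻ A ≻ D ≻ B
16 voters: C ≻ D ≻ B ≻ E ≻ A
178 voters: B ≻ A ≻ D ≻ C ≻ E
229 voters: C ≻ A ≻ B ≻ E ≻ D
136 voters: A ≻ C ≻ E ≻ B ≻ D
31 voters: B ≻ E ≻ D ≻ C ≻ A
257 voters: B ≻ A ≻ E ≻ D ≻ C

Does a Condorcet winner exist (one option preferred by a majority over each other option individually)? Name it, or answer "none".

B

B vs C: 466–443 for B.
B vs D: 831–78 for B.
B vs E: 711–198 for B.
B vs A: 482–427 for B.
B beats every other option head-to-head.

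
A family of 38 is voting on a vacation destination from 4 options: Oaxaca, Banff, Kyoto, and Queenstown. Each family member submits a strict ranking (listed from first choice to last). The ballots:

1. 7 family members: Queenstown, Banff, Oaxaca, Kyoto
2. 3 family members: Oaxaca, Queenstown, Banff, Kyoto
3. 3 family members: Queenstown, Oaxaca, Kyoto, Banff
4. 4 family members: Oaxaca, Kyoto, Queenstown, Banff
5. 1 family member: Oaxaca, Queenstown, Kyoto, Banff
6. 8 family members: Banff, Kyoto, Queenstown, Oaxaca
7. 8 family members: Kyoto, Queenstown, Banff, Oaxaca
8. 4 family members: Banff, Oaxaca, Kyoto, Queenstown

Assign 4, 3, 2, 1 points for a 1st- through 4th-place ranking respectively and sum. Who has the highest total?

Queenstown

Oaxaca: 7·2 + 3·4 + 3·3 + 4·4 + 1·4 + 8·1 + 8·1 + 4·3 = 83
Banff: 7·3 + 3·2 + 3·1 + 4·1 + 1·1 + 8·4 + 8·2 + 4·4 = 99
Kyoto: 7·1 + 3·1 + 3·2 + 4·3 + 1·2 + 8·3 + 8·4 + 4·2 = 94
Queenstown: 7·4 + 3·3 + 3·4 + 4·2 + 1·3 + 8·2 + 8·3 + 4·1 = 104
Queenstown has the highest Borda score (104).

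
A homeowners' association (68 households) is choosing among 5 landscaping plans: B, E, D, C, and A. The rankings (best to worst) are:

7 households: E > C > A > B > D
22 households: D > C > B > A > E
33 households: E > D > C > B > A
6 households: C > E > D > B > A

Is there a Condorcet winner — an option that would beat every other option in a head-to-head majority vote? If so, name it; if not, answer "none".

E

E vs B: 46–22 for E.
E vs D: 46–22 for E.
E vs C: 40–28 for E.
E vs A: 46–22 for E.
E beats every other option head-to-head.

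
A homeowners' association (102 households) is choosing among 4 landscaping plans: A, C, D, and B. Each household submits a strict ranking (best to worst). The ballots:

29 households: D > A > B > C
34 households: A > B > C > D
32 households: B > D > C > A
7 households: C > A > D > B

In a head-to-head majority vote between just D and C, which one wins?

Voters preferring D to C: 61; preferring C to D: 41.
D wins the head-to-head.

D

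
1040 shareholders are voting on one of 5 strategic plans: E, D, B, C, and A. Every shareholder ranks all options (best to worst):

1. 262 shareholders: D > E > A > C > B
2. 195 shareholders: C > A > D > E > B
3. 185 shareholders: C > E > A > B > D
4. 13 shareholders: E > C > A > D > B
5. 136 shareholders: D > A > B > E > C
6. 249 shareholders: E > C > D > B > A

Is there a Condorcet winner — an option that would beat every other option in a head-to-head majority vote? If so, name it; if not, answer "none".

none

Checking pairwise contests:
D beats E 593–447.
C beats D 642–398.
E beats B 904–136.
E beats C 660–380.
E beats A 709–331.
Every option loses at least one head-to-head, so there is no Condorcet winner.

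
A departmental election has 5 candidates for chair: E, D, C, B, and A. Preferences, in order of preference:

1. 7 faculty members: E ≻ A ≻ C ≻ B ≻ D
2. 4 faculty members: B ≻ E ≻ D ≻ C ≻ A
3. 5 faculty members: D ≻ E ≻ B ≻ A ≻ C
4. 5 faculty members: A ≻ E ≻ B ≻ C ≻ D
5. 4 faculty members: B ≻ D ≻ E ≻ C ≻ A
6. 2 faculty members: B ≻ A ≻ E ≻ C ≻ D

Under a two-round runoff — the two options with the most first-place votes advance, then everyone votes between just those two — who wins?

Round 1 first-place votes: E 7, D 5, C 0, B 10, A 5.
B and E advance.
Runoff: B is preferred to E by 10 voters; E by 17.
E wins the runoff.

E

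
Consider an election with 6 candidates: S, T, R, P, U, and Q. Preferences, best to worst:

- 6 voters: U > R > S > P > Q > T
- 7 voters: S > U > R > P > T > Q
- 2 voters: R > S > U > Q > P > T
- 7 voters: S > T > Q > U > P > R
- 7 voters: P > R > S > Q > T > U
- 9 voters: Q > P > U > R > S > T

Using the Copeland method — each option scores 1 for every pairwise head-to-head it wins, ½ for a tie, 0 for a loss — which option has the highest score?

S: beats T, P, U, and Q; loses to R → score 4.
T: loses to S, R, P, U, and Q → score 0.
R: beats S, T, and Q; loses to P and U → score 3.
P: beats T, R, and Q; loses to S and U → score 3.
U: beats T, R, and P; loses to S and Q → score 3.
Q: beats T and U; loses to S, R, and P → score 2.
S has the best pairwise record.

S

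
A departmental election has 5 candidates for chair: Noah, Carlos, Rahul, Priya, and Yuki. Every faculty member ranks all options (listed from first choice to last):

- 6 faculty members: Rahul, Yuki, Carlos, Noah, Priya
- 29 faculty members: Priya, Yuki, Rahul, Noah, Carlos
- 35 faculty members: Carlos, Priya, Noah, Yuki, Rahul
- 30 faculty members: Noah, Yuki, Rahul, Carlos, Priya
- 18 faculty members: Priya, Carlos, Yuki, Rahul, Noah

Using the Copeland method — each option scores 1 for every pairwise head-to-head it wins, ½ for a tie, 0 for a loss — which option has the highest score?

Noah: beats Rahul and Yuki; ties Carlos; loses to Priya → score 2.5.
Carlos: beats Priya; ties Noah; loses to Rahul and Yuki → score 1.5.
Rahul: beats Carlos; loses to Noah, Priya, and Yuki → score 1.
Priya: beats Noah, Rahul, and Yuki; loses to Carlos → score 3.
Yuki: beats Carlos and Rahul; loses to Noah and Priya → score 2.
Priya has the best pairwise record.

Priya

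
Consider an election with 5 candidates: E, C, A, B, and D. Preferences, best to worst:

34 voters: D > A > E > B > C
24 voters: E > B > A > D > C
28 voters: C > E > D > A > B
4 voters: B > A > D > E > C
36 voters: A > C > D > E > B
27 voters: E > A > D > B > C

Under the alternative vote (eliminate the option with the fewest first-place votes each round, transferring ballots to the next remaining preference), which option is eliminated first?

B

Round 1: E 51, C 28, A 36, B 4, D 34. Eliminate B.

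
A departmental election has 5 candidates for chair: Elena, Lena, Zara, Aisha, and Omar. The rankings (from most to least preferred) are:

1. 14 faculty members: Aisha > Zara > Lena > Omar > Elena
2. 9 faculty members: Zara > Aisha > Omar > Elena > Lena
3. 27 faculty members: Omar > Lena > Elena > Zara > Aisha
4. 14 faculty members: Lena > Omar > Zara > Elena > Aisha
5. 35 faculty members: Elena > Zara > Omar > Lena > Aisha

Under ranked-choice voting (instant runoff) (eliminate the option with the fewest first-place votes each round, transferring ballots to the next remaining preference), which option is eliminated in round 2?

Round 1: Elena 35, Lena 14, Zara 9, Aisha 14, Omar 27. Eliminate Zara.
Round 2: Elena 35, Lena 14, Aisha 23, Omar 27. Eliminate Lena.

Lena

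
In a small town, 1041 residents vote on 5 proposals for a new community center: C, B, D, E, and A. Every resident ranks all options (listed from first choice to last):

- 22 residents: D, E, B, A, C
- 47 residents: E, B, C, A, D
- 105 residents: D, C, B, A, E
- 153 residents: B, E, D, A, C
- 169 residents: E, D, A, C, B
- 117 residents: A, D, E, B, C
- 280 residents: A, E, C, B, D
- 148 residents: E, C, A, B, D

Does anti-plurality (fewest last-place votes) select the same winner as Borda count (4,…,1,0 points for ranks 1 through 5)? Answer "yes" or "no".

no

Anti-plurality — last-place votes: C 292, B 169, D 475, E 105, A 0. Winner: A.
Borda — scores: C 1582, B 1552, D 1672, E 3055, A 2549. Winner: E.
The two methods disagree.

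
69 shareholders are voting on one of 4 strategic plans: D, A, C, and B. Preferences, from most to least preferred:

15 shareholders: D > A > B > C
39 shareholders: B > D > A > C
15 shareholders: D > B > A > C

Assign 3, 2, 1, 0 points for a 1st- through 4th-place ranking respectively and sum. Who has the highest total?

D

D: 15·3 + 39·2 + 15·3 = 168
A: 15·2 + 39·1 + 15·1 = 84
C: 15·0 + 39·0 + 15·0 = 0
B: 15·1 + 39·3 + 15·2 = 162
D has the highest Borda score (168).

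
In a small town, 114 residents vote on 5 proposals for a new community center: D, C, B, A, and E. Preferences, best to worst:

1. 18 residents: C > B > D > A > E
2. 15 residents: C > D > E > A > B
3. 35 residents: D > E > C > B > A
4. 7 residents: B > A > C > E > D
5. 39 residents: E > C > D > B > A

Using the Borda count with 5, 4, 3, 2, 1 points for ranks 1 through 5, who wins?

D: 18·3 + 15·4 + 35·5 + 7·1 + 39·3 = 413
C: 18·5 + 15·5 + 35·3 + 7·3 + 39·4 = 447
B: 18·4 + 15·1 + 35·2 + 7·5 + 39·2 = 270
A: 18·2 + 15·2 + 35·1 + 7·4 + 39·1 = 168
E: 18·1 + 15·3 + 35·4 + 7·2 + 39·5 = 412
C has the highest Borda score (447).

C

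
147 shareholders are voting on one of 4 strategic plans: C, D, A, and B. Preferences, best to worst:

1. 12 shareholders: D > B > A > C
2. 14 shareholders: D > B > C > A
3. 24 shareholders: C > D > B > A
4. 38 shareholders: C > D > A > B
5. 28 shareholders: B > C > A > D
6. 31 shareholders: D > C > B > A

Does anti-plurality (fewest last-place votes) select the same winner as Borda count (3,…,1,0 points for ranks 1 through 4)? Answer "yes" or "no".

yes

Anti-plurality — last-place votes: C 12, D 28, A 69, B 38. Winner: C.
Borda — scores: C 318, D 295, A 78, B 191. Winner: C.
The two methods agree.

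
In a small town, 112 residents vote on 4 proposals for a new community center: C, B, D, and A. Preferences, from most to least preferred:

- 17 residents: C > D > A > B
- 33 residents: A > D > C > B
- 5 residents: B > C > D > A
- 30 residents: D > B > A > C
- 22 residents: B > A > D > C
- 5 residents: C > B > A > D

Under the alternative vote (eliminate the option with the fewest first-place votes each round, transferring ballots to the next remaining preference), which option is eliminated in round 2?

Round 1: C 22, B 27, D 30, A 33. Eliminate C.
Round 2: B 32, D 47, A 33. Eliminate B.

B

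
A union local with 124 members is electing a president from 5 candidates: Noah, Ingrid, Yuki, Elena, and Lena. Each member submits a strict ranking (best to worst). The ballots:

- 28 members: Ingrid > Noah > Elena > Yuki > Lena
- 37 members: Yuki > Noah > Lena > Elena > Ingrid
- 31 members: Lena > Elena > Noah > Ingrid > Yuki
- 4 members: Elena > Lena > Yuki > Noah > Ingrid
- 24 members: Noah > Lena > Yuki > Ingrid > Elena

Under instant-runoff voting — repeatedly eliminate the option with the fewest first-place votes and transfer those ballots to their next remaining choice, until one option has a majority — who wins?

Round 1: Noah 24, Ingrid 28, Yuki 37, Elena 4, Lena 31. Eliminate Elena.
Round 2: Noah 24, Ingrid 28, Yuki 37, Lena 35. Eliminate Noah.
Round 3: Ingrid 28, Yuki 37, Lena 59. Eliminate Ingrid.
Round 4: Yuki 65, Lena 59. Yuki has a majority.

Yuki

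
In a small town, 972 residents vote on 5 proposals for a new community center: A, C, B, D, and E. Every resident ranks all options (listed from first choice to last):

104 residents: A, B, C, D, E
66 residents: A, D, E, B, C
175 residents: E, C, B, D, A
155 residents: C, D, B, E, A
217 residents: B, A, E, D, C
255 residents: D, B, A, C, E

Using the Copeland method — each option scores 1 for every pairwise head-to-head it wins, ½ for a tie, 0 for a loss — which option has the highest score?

A: beats C and E; loses to B and D → score 2.
C: beats E; loses to A, B, and D → score 1.
B: beats A, C, D, and E → score 4.
D: beats A, C, and E; loses to B → score 3.
E: loses to A, C, B, and D → score 0.
B has the best pairwise record.

B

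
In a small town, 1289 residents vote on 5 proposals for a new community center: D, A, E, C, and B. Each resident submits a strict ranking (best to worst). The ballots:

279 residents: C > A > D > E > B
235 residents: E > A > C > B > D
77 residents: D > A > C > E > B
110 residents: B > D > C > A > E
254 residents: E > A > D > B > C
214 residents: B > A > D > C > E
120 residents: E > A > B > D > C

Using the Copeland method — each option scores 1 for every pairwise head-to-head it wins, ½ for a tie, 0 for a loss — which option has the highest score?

D: beats E and C; loses to A and B → score 2.
A: beats D, E, C, and B → score 4.
E: beats B; loses to D, A, and C → score 1.
C: beats E; loses to D, A, and B → score 1.
B: beats D and C; loses to A and E → score 2.
A has the best pairwise record.

A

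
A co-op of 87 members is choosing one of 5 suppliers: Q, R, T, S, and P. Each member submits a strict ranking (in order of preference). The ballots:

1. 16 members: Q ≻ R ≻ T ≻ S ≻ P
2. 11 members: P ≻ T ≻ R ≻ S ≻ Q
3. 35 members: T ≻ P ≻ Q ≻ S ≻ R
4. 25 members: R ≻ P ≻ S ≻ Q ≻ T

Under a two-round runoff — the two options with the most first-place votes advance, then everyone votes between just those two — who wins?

Round 1 first-place votes: Q 16, R 25, T 35, S 0, P 11.
T and R advance.
Runoff: T is preferred to R by 46 voters; R by 41.
T wins the runoff.

T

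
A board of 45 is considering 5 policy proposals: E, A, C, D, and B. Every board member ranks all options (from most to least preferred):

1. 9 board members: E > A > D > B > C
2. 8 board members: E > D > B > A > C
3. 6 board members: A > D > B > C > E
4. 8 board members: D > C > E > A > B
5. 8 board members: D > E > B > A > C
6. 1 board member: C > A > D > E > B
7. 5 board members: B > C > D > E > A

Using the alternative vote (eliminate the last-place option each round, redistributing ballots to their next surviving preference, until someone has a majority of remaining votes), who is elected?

Round 1: E 17, A 6, C 1, D 16, B 5. Eliminate C.
Round 2: E 17, A 7, D 16, B 5. Eliminate B.
Round 3: E 17, A 7, D 21. Eliminate A.
Round 4: E 17, D 28. D has a majority.

D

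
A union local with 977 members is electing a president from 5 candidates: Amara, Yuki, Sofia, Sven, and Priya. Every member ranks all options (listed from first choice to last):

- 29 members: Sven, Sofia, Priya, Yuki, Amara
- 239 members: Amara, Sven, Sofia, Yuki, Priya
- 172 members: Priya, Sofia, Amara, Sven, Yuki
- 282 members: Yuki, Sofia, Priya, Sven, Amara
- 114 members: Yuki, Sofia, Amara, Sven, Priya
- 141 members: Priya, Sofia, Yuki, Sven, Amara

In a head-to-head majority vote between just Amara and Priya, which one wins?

Voters preferring Amara to Priya: 353; preferring Priya to Amara: 624.
Priya wins the head-to-head.

Priya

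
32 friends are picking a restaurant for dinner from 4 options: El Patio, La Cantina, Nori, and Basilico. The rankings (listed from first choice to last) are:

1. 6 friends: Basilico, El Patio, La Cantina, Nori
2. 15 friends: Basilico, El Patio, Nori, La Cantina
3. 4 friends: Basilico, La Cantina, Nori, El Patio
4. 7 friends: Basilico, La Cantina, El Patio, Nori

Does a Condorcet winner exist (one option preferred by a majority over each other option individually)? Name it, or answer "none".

Basilico

Basilico vs El Patio: 32–0 for Basilico.
Basilico vs La Cantina: 32–0 for Basilico.
Basilico vs Nori: 32–0 for Basilico.
Basilico beats every other option head-to-head.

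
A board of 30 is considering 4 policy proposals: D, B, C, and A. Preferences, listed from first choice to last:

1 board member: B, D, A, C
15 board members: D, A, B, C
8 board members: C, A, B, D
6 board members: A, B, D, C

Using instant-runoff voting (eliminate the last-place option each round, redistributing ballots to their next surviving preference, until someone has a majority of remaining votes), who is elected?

D

Round 1: D 15, B 1, C 8, A 6. Eliminate B.
Round 2: D 16, C 8, A 6. D has a majority.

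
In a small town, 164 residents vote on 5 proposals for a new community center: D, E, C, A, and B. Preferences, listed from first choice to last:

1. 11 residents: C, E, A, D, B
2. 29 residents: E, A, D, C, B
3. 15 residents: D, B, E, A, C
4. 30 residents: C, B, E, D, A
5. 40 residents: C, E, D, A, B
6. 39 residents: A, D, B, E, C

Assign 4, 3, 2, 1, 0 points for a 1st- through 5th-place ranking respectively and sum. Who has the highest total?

D: 11·1 + 29·2 + 15·4 + 30·1 + 40·2 + 39·3 = 356
E: 11·3 + 29·4 + 15·2 + 30·2 + 40·3 + 39·1 = 398
C: 11·4 + 29·1 + 15·0 + 30·4 + 40·4 + 39·0 = 353
A: 11·2 + 29·3 + 15·1 + 30·0 + 40·1 + 39·4 = 320
B: 11·0 + 29·0 + 15·3 + 30·3 + 40·0 + 39·2 = 213
E has the highest Borda score (398).

E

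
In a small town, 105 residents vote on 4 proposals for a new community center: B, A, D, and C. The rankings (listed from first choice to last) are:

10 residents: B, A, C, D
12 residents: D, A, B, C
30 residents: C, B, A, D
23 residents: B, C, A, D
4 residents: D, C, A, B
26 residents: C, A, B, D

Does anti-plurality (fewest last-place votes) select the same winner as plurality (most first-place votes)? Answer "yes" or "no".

no

Anti-plurality — last-place votes: B 4, A 0, D 89, C 12. Winner: A.
Plurality — first-place votes: B 33, A 0, D 16, C 56. Winner: C.
The two methods disagree.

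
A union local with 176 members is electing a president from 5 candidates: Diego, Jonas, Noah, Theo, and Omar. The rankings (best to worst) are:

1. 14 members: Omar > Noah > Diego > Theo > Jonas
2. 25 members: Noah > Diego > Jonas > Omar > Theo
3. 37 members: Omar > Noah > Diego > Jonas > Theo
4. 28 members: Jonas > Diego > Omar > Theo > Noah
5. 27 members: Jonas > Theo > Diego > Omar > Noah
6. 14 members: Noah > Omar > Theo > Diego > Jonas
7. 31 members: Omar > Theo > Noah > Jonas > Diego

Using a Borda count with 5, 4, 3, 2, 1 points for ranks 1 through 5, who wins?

Omar

Diego: 14·3 + 25·4 + 37·3 + 28·4 + 27·3 + 14·2 + 31·1 = 505
Jonas: 14·1 + 25·3 + 37·2 + 28·5 + 27·5 + 14·1 + 31·2 = 514
Noah: 14·4 + 25·5 + 37·4 + 28·1 + 27·1 + 14·5 + 31·3 = 547
Theo: 14·2 + 25·1 + 37·1 + 28·2 + 27·4 + 14·3 + 31·4 = 420
Omar: 14·5 + 25·2 + 37·5 + 28·3 + 27·2 + 14·4 + 31·5 = 654
Omar has the highest Borda score (654).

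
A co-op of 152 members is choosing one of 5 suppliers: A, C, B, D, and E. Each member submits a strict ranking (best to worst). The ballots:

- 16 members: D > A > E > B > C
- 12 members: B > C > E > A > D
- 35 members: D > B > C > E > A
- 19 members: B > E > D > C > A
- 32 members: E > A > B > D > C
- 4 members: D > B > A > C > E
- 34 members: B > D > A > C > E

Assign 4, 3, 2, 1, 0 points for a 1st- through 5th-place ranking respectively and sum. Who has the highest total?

A: 16·3 + 12·1 + 35·0 + 19·0 + 32·3 + 4·2 + 34·2 = 232
C: 16·0 + 12·3 + 35·2 + 19·1 + 32·0 + 4·1 + 34·1 = 163
B: 16·1 + 12·4 + 35·3 + 19·4 + 32·2 + 4·3 + 34·4 = 457
D: 16·4 + 12·0 + 35·4 + 19·2 + 32·1 + 4·4 + 34·3 = 392
E: 16·2 + 12·2 + 35·1 + 19·3 + 32·4 + 4·0 + 34·0 = 276
B has the highest Borda score (457).

B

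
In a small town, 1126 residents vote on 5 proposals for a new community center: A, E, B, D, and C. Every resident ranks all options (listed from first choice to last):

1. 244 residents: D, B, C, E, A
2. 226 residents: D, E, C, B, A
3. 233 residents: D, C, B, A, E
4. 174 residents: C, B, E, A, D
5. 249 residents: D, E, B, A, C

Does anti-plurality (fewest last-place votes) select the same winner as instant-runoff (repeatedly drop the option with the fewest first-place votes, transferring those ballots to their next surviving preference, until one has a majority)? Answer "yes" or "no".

Anti-plurality — last-place votes: A 470, E 233, B 0, D 174, C 249. Winner: B.
Instant-runoff — R1 A 0, E 0, B 0, D 952, C 174 (D winner). Winner: D.
The two methods disagree.

no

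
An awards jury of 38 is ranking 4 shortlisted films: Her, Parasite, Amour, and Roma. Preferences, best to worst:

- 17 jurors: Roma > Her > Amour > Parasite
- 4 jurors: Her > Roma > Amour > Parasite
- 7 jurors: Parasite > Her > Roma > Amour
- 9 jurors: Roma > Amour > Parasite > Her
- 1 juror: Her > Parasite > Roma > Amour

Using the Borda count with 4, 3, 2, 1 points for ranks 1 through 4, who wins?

Her: 17·3 + 4·4 + 7·3 + 9·1 + 1·4 = 101
Parasite: 17·1 + 4·1 + 7·4 + 9·2 + 1·3 = 70
Amour: 17·2 + 4·2 + 7·1 + 9·3 + 1·1 = 77
Roma: 17·4 + 4·3 + 7·2 + 9·4 + 1·2 = 132
Roma has the highest Borda score (132).

Roma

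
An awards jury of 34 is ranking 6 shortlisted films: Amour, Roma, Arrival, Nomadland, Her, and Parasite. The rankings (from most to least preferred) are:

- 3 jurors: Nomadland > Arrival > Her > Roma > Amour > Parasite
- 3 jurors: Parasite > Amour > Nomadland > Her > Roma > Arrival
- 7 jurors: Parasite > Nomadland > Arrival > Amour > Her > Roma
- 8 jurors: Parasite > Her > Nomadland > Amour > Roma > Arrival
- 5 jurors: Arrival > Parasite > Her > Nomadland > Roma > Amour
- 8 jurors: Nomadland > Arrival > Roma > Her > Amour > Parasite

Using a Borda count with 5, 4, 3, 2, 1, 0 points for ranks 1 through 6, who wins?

Amour: 3·1 + 3·4 + 7·2 + 8·2 + 5·0 + 8·1 = 53
Roma: 3·2 + 3·1 + 7·0 + 8·1 + 5·1 + 8·3 = 46
Arrival: 3·4 + 3·0 + 7·3 + 8·0 + 5·5 + 8·4 = 90
Nomadland: 3·5 + 3·3 + 7·4 + 8·3 + 5·2 + 8·5 = 126
Her: 3·3 + 3·2 + 7·1 + 8·4 + 5·3 + 8·2 = 85
Parasite: 3·0 + 3·5 + 7·5 + 8·5 + 5·4 + 8·0 = 110
Nomadland has the highest Borda score (126).

Nomadland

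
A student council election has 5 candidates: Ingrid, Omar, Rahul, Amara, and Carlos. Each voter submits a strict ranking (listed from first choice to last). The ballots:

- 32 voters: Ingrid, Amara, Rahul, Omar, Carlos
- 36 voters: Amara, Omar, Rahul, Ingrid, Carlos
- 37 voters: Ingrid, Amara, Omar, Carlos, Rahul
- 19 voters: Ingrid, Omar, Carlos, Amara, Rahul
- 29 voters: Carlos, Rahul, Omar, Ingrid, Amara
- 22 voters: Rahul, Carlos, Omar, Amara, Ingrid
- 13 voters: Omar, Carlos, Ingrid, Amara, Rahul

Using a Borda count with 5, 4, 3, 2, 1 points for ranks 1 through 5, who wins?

Ingrid

Ingrid: 32·5 + 36·2 + 37·5 + 19·5 + 29·2 + 22·1 + 13·3 = 631
Omar: 32·2 + 36·4 + 37·3 + 19·4 + 29·3 + 22·3 + 13·5 = 613
Rahul: 32·3 + 36·3 + 37·1 + 19·1 + 29·4 + 22·5 + 13·1 = 499
Amara: 32·4 + 36·5 + 37·4 + 19·2 + 29·1 + 22·2 + 13·2 = 593
Carlos: 32·1 + 36·1 + 37·2 + 19·3 + 29·5 + 22·4 + 13·4 = 484
Ingrid has the highest Borda score (631).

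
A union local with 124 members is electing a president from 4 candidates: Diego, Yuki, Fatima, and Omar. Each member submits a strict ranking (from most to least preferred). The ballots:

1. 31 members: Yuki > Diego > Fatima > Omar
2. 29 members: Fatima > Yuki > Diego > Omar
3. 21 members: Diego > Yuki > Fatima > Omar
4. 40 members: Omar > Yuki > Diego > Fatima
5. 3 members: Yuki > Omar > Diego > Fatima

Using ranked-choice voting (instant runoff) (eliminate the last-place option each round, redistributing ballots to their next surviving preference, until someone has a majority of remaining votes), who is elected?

Round 1: Diego 21, Yuki 34, Fatima 29, Omar 40. Eliminate Diego.
Round 2: Yuki 55, Fatima 29, Omar 40. Eliminate Fatima.
Round 3: Yuki 84, Omar 40. Yuki has a majority.

Yuki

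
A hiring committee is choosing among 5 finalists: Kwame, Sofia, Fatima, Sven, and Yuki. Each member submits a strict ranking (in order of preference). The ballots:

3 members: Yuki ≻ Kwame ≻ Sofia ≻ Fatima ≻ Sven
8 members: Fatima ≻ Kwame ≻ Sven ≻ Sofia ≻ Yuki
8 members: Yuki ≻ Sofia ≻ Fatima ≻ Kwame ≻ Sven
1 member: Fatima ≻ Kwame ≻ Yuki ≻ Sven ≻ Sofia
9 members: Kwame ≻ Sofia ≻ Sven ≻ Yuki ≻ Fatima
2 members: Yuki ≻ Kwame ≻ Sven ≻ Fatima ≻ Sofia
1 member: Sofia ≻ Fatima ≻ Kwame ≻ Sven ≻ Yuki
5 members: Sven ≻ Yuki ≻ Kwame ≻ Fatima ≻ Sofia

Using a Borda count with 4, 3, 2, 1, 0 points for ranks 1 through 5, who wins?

Kwame: 3·3 + 8·3 + 8·1 + 1·3 + 9·4 + 2·3 + 1·2 + 5·2 = 98
Sofia: 3·2 + 8·1 + 8·3 + 1·0 + 9·3 + 2·0 + 1·4 + 5·0 = 69
Fatima: 3·1 + 8·4 + 8·2 + 1·4 + 9·0 + 2·1 + 1·3 + 5·1 = 65
Sven: 3·0 + 8·2 + 8·0 + 1·1 + 9·2 + 2·2 + 1·1 + 5·4 = 60
Yuki: 3·4 + 8·0 + 8·4 + 1·2 + 9·1 + 2·4 + 1·0 + 5·3 = 78
Kwame has the highest Borda score (98).

Kwame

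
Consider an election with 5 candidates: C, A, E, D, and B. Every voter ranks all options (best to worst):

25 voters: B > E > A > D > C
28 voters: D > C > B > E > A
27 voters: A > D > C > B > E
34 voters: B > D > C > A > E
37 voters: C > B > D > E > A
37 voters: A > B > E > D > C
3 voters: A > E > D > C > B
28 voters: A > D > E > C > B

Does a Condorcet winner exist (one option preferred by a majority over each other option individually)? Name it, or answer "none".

Checking pairwise contests:
A beats C 120–99.
B beats A 124–95.
C beats E 126–93.
A beats D 120–99.
C beats B 123–96.
Every option loses at least one head-to-head, so there is no Condorcet winner.

none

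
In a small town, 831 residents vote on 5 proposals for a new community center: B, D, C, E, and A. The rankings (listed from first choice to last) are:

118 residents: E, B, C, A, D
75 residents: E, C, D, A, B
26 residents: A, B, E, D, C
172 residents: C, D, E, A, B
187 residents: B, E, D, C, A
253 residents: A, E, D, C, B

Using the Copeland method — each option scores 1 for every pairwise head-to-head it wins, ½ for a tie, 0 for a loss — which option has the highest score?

E

B: loses to D, C, E, and A → score 0.
D: beats B, C, and A; loses to E → score 3.
C: beats B and A; loses to D and E → score 2.
E: beats B, D, C, and A → score 4.
A: beats B; loses to D, C, and E → score 1.
E has the best pairwise record.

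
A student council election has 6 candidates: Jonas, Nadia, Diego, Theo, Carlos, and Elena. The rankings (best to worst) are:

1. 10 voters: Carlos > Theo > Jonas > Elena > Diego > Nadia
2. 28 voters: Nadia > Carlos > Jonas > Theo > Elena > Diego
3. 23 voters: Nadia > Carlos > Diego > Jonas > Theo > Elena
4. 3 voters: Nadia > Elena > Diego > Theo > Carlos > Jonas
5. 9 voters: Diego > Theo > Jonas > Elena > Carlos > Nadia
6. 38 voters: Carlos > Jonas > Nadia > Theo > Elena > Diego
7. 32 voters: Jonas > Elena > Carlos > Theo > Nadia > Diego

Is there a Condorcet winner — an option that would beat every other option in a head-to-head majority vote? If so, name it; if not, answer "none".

Carlos

Carlos vs Jonas: 102–41 for Carlos.
Carlos vs Nadia: 89–54 for Carlos.
Carlos vs Diego: 131–12 for Carlos.
Carlos vs Theo: 131–12 for Carlos.
Carlos vs Elena: 99–44 for Carlos.
Carlos beats every other option head-to-head.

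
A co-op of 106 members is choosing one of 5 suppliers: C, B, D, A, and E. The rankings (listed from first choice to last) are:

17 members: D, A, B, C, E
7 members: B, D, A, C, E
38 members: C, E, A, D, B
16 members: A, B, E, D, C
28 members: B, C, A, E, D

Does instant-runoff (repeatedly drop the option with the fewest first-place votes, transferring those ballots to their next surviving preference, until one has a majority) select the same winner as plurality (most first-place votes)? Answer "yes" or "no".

Instant-runoff — R1 C 38, B 35, D 17, A 16, E 0 (E out); R2 C 38, B 35, D 17, A 16 (A out); R3 C 38, B 51, D 17 (D out); R4 C 38, B 68 (B winner). Winner: B.
Plurality — first-place votes: C 38, B 35, D 17, A 16, E 0. Winner: C.
The two methods disagree.

no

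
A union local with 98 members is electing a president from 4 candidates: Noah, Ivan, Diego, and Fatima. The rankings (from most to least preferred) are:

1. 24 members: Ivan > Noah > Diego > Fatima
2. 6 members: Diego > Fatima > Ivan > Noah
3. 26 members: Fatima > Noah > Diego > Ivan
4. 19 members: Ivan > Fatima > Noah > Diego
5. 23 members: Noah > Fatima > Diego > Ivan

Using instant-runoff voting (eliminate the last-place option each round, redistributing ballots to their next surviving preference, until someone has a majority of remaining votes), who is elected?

Fatima

Round 1: Noah 23, Ivan 43, Diego 6, Fatima 26. Eliminate Diego.
Round 2: Noah 23, Ivan 43, Fatima 32. Eliminate Noah.
Round 3: Ivan 43, Fatima 55. Fatima has a majority.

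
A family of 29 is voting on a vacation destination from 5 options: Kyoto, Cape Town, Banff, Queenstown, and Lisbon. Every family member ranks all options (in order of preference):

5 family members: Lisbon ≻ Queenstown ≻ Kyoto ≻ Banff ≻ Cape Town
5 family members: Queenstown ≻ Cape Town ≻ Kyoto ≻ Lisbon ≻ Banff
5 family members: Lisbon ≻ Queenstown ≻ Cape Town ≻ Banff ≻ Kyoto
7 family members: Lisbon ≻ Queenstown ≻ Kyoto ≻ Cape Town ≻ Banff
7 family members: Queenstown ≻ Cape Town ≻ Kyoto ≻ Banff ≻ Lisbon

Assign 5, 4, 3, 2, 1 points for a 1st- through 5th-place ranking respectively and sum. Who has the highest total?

Queenstown

Kyoto: 5·3 + 5·3 + 5·1 + 7·3 + 7·3 = 77
Cape Town: 5·1 + 5·4 + 5·3 + 7·2 + 7·4 = 82
Banff: 5·2 + 5·1 + 5·2 + 7·1 + 7·2 = 46
Queenstown: 5·4 + 5·5 + 5·4 + 7·4 + 7·5 = 128
Lisbon: 5·5 + 5·2 + 5·5 + 7·5 + 7·1 = 102
Queenstown has the highest Borda score (128).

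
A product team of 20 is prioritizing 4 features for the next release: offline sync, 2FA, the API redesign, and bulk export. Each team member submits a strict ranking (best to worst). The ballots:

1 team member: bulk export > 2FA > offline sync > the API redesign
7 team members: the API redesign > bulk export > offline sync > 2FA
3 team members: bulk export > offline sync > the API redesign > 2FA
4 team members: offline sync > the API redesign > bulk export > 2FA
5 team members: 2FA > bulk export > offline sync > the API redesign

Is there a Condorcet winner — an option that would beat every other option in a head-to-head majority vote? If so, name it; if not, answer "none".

none

Checking pairwise contests:
bulk export beats offline sync 16–4.
offline sync beats 2FA 14–6.
offline sync beats the API redesign 13–7.
the API redesign beats bulk export 11–9.
Every option loses at least one head-to-head, so there is no Condorcet winner.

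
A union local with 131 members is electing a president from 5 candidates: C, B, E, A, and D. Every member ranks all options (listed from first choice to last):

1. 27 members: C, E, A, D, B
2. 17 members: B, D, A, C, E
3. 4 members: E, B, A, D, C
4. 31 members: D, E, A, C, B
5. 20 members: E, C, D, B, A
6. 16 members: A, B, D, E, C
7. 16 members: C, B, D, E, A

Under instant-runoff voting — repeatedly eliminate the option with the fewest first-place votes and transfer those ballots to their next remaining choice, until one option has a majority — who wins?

Round 1: C 43, B 17, E 24, A 16, D 31. Eliminate A.
Round 2: C 43, B 33, E 24, D 31. Eliminate E.
Round 3: C 63, B 37, D 31. Eliminate D.
Round 4: C 94, B 37. C has a majority.

C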